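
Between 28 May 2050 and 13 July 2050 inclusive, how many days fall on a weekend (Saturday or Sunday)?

28 May 2050 is a Saturday.
The range spans 47 days (inclusive of both endpoints).
47 = 7 × 6 + 5, so there are 6 full weeks plus 5 extra days.
Each full week contributes 2 weekend days (Sat, Sun): 6 × 2 = 12.
The 5 extra days are Saturday, Sunday, Monday, Tuesday, Wednesday — 2 of them qualify.
Total: 12 + 2 = 14.

14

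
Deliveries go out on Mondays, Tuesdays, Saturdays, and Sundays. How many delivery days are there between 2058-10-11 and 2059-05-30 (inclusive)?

132

2058-10-11 is a Friday.
That's 232 days from start to end, counting both.
232 = 7 × 33 + 1, so there are 33 full weeks plus 1 extra day.
Each full week contributes 4 days from the set (Mon, Tue, Sat, Sun): 33 × 4 = 132.
The 1 extra day is Fri — none qualify.
Total: 132 + 0 = 132.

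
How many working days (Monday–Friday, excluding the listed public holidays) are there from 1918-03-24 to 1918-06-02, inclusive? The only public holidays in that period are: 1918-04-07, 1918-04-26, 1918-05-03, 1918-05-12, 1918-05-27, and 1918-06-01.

1918-03-24 is a Sunday.
That's 71 days from start to end, counting both.
71 = 7 × 10 + 1, so there are 10 full weeks plus 1 extra day.
Each full week contributes 5 weekdays (Mon–Fri): 10 × 5 = 50.
The 1 extra day is Sun — none qualify.
Total: 50 + 0 = 50.
Holidays: 1918-04-07 (Sun); 1918-04-26 (Fri); 1918-05-03 (Fri); 1918-05-12 (Sun); 1918-05-27 (Mon); 1918-06-01 (Sat).
3 of the 6 holidays fall on weekdays; the rest are weekends and were already excluded.
Business days: 50 − 3 = 47.

47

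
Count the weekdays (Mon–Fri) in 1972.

1972-01-01 is a Saturday.
From 1972-01-01 to 1972-12-31 is 366 days inclusive.
366 = 7 × 52 + 2, so there are 52 full weeks plus 2 extra days.
Each full week contributes 5 weekdays (Mon–Fri): 52 × 5 = 260.
The 2 extra days are Sat, Sun — none qualify.
Total: 260 + 0 = 260.

260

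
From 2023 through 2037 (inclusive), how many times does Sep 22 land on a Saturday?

2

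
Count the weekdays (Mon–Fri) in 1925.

261 weekdays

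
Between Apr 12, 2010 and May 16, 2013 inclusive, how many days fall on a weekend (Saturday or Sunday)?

Apr 12, 2010 is a Monday.
That's 1131 days from start to end, counting both.
1131 = 7 × 161 + 4, so there are 161 full weeks plus 4 extra days.
Each full week contributes 2 weekend days (Sat, Sun): 161 × 2 = 322.
The 4 extra days are Mon, Tue, Wed, Thu — none qualify.
Total: 322 + 0 = 322.

322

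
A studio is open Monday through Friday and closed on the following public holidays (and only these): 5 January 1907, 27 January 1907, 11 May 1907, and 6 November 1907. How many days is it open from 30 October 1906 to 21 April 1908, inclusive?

385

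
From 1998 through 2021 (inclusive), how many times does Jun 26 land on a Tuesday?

4

Day of week of June 26 in each year:
1998: Fri, 1999: Sat, 2000: Mon, 2001: Tue ✓, 2002: Wed, 2003: Thu, 2004: Sat, 2005: Sun, 2006: Mon, 2007: Tue ✓, 2008: Thu, 2009: Fri, 2010: Sat, 2011: Sun, 2012: Tue ✓, 2013: Wed, 2014: Thu, 2015: Fri, 2016: Sun, 2017: Mon, 2018: Tue ✓, 2019: Wed, 2020: Fri, 2021: Sat
Tuesdays: 2001, 2007, 2012, 2018.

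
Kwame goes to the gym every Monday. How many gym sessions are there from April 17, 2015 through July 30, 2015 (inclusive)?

April 17, 2015 is a Friday.
From April 17, 2015 to July 30, 2015 is 105 days inclusive.
105 = 7 × 15, so the span is exactly 15 full weeks.
Each full week contributes one Monday: 15 so far.

15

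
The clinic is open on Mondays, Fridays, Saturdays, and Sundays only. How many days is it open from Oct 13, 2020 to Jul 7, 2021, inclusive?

Oct 13, 2020 is a Tuesday.
The range spans 268 days (inclusive of both endpoints).
268 = 7 × 38 + 2, so there are 38 full weeks plus 2 extra days.
Each full week contributes 4 days from the set (Mon, Fri, Sat, Sun): 38 × 4 = 152.
The 2 extra days are Tue, Wed — none qualify.
Total: 152 + 0 = 152.

152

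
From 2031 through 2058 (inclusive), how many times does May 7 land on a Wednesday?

4

Day of week of May 7 in each year:
2031: Wed ✓, 2032: Fri, 2033: Sat, 2034: Sun, 2035: Mon, 2036: Wed ✓, 2037: Thu, 2038: Fri, 2039: Sat, 2040: Mon, 2041: Tue, 2042: Wed ✓, 2043: Thu, 2044: Sat, 2045: Sun, 2046: Mon, 2047: Tue, 2048: Thu, 2049: Fri, 2050: Sat, 2051: Sun, 2052: Tue, 2053: Wed ✓, 2054: Thu, 2055: Fri, 2056: Sun, 2057: Mon, 2058: Tue
Wednesdays: 2031, 2036, 2042, 2053.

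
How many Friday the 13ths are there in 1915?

1

The 13th falls on a Friday when the month's 13th has weekday Fri.
Jan 13 is Wed; Feb 13 is Sat; Mar 13 is Sat; Apr 13 is Tue; May 13 is Thu; Jun 13 is Sun; Jul 13 is Tue; Aug 13 is Fri ✓; Sep 13 is Mon; Oct 13 is Wed; Nov 13 is Sat; Dec 13 is Mon.
Friday the 13ths: Aug.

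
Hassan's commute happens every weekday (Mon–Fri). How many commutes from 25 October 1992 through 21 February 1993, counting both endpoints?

25 October 1992 is a Sunday.
From 25 October 1992 to 21 February 1993 is 120 days inclusive.
120 = 7 × 17 + 1, so there are 17 full weeks plus 1 extra day.
Each full week contributes 5 weekdays (Mon–Fri): 17 × 5 = 85.
The 1 extra day is Sunday — none qualify.
Total: 85 + 0 = 85.

85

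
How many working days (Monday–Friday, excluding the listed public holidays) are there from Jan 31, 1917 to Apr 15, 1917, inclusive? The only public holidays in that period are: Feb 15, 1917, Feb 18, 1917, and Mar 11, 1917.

52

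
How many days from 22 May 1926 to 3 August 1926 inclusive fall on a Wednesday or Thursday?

20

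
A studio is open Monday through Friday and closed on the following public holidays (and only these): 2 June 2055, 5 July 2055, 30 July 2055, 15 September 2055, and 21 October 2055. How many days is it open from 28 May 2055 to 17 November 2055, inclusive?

119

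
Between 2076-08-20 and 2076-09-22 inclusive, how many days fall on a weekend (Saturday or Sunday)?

2076-08-20 is a Thursday.
From 2076-08-20 to 2076-09-22 is 34 days inclusive.
34 = 7 × 4 + 6, so there are 4 full weeks plus 6 extra days.
Each full week contributes 2 weekend days (Sat, Sun): 4 × 2 = 8.
The 6 extra days are Thu, Fri, Sat, Sun, Mon, Tue — 2 of them qualify.
Total: 8 + 2 = 10.

10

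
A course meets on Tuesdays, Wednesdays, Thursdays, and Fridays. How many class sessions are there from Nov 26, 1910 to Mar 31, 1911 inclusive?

72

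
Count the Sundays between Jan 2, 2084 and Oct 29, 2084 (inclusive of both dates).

Jan 2, 2084 is a Sunday.
From Jan 2, 2084 to Oct 29, 2084 is 302 days inclusive.
302 = 7 × 43 + 1, so there are 43 full weeks plus 1 extra day.
Each full week contributes one Sunday: 43 so far.
The 1 extra day is Sunday — 1 of them qualifies.
Total: 43 + 1 = 44.

44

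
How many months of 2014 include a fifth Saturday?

4

A month has five Saturdays exactly when Saturday falls within its first (length − 28) days.
Jan: 31 days, starts Wed → 5 of Wed, Thu, Fri
Feb: 28 days, starts Sat → 5 of (none)
Mar: 31 days, starts Sat → 5 of Sat, Sun, Mon ✓
Apr: 30 days, starts Tue → 5 of Tue, Wed
May: 31 days, starts Thu → 5 of Thu, Fri, Sat ✓
Jun: 30 days, starts Sun → 5 of Sun, Mon
Jul: 31 days, starts Tue → 5 of Tue, Wed, Thu
Aug: 31 days, starts Fri → 5 of Fri, Sat, Sun ✓
Sep: 30 days, starts Mon → 5 of Mon, Tue
Oct: 31 days, starts Wed → 5 of Wed, Thu, Fri
Nov: 30 days, starts Sat → 5 of Sat, Sun ✓
Dec: 31 days, starts Mon → 5 of Mon, Tue, Wed
Months with five Saturdays: Mar, May, Aug, Nov.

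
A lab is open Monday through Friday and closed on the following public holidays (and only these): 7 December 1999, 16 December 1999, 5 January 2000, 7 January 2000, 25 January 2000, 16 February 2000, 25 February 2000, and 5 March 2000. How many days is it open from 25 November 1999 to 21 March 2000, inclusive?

77

25 November 1999 is a Thursday.
That's 118 days from start to end, counting both.
118 = 7 × 16 + 6, so there are 16 full weeks plus 6 extra days.
Each full week contributes 5 weekdays (Mon–Fri): 16 × 5 = 80.
The 6 extra days are Thu, Fri, Sat, Sun, Mon, Tue — 4 of them qualify.
Total: 80 + 4 = 84.
Holidays: 7 December 1999 (Tue); 16 December 1999 (Thu); 5 January 2000 (Wed); 7 January 2000 (Fri); 25 January 2000 (Tue); 16 February 2000 (Wed); 25 February 2000 (Fri); 5 March 2000 (Sun).
7 of the 8 holidays fall on weekdays; the rest are weekends and were already excluded.
Business days: 84 − 7 = 77.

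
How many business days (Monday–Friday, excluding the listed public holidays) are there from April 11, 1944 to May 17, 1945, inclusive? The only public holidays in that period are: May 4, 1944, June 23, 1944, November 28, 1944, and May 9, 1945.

284 business days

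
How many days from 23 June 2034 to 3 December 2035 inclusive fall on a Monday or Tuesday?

23 June 2034 is a Friday.
From 23 June 2034 to 3 December 2035 is 529 days inclusive.
529 = 7 × 75 + 4, so there are 75 full weeks plus 4 extra days.
Each full week contributes 2 days from the set (Mon, Tue): 75 × 2 = 150.
The 4 extra days are Friday, Saturday, Sunday, Monday — 1 of them qualifies.
Total: 150 + 1 = 151.

151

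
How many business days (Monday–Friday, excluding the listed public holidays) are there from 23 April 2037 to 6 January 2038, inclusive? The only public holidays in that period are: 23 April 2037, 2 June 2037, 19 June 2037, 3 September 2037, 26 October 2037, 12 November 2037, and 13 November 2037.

178 business days

23 April 2037 is a Thursday.
That's 259 days from start to end, counting both.
259 = 7 × 37, so the span is exactly 37 full weeks.
Each full week contributes 5 weekdays (Mon–Fri): 37 × 5 = 185.
Total: 185.
Holidays: 23 April 2037 (Thu); 2 June 2037 (Tue); 19 June 2037 (Fri); 3 September 2037 (Thu); 26 October 2037 (Mon); 12 November 2037 (Thu); 13 November 2037 (Fri).
All 7 holidays fall on weekdays, so subtract 7.
Business days: 185 − 7 = 178.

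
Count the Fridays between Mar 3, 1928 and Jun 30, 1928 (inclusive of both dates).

Mar 3, 1928 is a Saturday.
The range spans 120 days (inclusive of both endpoints).
120 = 7 × 17 + 1, so there are 17 full weeks plus 1 extra day.
Each full week contributes one Friday: 17 so far.
The 1 extra day is Sat — none qualify.
Total: 17 + 0 = 17.

17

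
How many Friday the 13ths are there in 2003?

The 13th falls on a Friday when the month's 13th has weekday Fri.
Jan 13 is Mon; Feb 13 is Thu; Mar 13 is Thu; Apr 13 is Sun; May 13 is Tue; Jun 13 is Fri ✓; Jul 13 is Sun; Aug 13 is Wed; Sep 13 is Sat; Oct 13 is Mon; Nov 13 is Thu; Dec 13 is Sat.
Friday the 13ths: Jun.

1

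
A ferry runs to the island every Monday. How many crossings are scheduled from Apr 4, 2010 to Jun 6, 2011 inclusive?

Apr 4, 2010 is a Sunday.
That's 429 days from start to end, counting both.
429 = 7 × 61 + 2, so there are 61 full weeks plus 2 extra days.
Each full week contributes one Monday: 61 so far.
The 2 extra days are Sunday, Monday — 1 of them qualifies.
Total: 61 + 1 = 62.

62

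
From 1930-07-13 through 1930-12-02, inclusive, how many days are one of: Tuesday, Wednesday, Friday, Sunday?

82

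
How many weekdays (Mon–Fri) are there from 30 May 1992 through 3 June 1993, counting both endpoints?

30 May 1992 is a Saturday.
From 30 May 1992 to 3 June 1993 is 370 days inclusive.
370 = 7 × 52 + 6, so there are 52 full weeks plus 6 extra days.
Each full week contributes 5 weekdays (Mon–Fri): 52 × 5 = 260.
The 6 extra days are Sat, Sun, Mon, Tue, Wed, Thu — 4 of them qualify.
Total: 260 + 4 = 264.

264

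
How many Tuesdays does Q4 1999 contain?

Oct 1, 1999 is a Friday.
That's 92 days from start to end, counting both.
92 = 7 × 13 + 1, so there are 13 full weeks plus 1 extra day.
Each full week contributes one Tuesday: 13 so far.
The 1 extra day is Friday — none qualify.
Total: 13 + 0 = 13.

13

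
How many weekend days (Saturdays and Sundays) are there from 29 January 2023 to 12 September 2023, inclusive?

65

29 January 2023 is a Sunday.
That's 227 days from start to end, counting both.
227 = 7 × 32 + 3, so there are 32 full weeks plus 3 extra days.
Each full week contributes 2 weekend days (Sat, Sun): 32 × 2 = 64.
The 3 extra days are Sun, Mon, Tue — 1 of them qualifies.
Total: 64 + 1 = 65.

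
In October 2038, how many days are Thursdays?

4

2038-10-01 is a Friday.
The range spans 31 days (inclusive of both endpoints).
31 = 7 × 4 + 3, so there are 4 full weeks plus 3 extra days.
Each full week contributes one Thursday: 4 so far.
The 3 extra days are Friday, Saturday, Sunday — none qualify.
Total: 4 + 0 = 4.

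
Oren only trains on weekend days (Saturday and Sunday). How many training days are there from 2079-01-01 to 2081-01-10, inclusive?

2079-01-01 is a Sunday.
The range spans 741 days (inclusive of both endpoints).
741 = 7 × 105 + 6, so there are 105 full weeks plus 6 extra days.
Each full week contributes 2 weekend days (Sat, Sun): 105 × 2 = 210.
The 6 extra days are Sun, Mon, Tue, Wed, Thu, Fri — 1 of them qualifies.
Total: 210 + 1 = 211.

211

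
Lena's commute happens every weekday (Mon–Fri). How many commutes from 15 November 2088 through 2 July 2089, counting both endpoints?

15 November 2088 is a Monday.
The range spans 230 days (inclusive of both endpoints).
230 = 7 × 32 + 6, so there are 32 full weeks plus 6 extra days.
Each full week contributes 5 weekdays (Mon–Fri): 32 × 5 = 160.
The 6 extra days are Mon, Tue, Wed, Thu, Fri, Sat — 5 of them qualify.
Total: 160 + 5 = 165.

165 weekdays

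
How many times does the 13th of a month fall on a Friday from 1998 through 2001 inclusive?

7

Friday-the-13ths by year:
1998: Feb, Mar, Nov
1999: Aug
2000: Oct
2001: Apr, Jul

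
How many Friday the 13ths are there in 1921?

1

The 13th falls on a Friday when the month's 13th has weekday Fri.
Jan 13 is Thu; Feb 13 is Sun; Mar 13 is Sun; Apr 13 is Wed; May 13 is Fri ✓; Jun 13 is Mon; Jul 13 is Wed; Aug 13 is Sat; Sep 13 is Tue; Oct 13 is Thu; Nov 13 is Sun; Dec 13 is Tue.
Friday the 13ths: May.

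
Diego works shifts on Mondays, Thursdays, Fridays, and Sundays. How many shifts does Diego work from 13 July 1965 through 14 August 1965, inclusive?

13 July 1965 is a Tuesday.
The range spans 33 days (inclusive of both endpoints).
33 = 7 × 4 + 5, so there are 4 full weeks plus 5 extra days.
Each full week contributes 4 days from the set (Mon, Thu, Fri, Sun): 4 × 4 = 16.
The 5 extra days are Tuesday, Wednesday, Thursday, Friday, Saturday — 2 of them qualify.
Total: 16 + 2 = 18.

18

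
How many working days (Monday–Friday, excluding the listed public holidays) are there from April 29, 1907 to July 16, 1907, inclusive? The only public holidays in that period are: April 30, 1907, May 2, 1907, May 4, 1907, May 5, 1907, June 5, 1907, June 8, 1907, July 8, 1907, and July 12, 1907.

52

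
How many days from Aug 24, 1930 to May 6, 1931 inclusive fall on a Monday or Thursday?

Aug 24, 1930 is a Sunday.
From Aug 24, 1930 to May 6, 1931 is 256 days inclusive.
256 = 7 × 36 + 4, so there are 36 full weeks plus 4 extra days.
Each full week contributes 2 days from the set (Mon, Thu): 36 × 2 = 72.
The 4 extra days are Sun, Mon, Tue, Wed — 1 of them qualifies.
Total: 72 + 1 = 73.

73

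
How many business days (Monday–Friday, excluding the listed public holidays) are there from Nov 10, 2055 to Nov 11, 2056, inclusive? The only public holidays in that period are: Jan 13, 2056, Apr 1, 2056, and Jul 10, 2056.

Nov 10, 2055 is a Wednesday.
That's 368 days from start to end, counting both.
368 = 7 × 52 + 4, so there are 52 full weeks plus 4 extra days.
Each full week contributes 5 weekdays (Mon–Fri): 52 × 5 = 260.
The 4 extra days are Wed, Thu, Fri, Sat — 3 of them qualify.
Total: 260 + 3 = 263.
Holidays: Jan 13, 2056 (Thu); Apr 1, 2056 (Sat); Jul 10, 2056 (Mon).
2 of the 3 holidays fall on weekdays; the rest are weekends and were already excluded.
Business days: 263 − 2 = 261.

261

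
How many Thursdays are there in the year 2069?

January 1, 2069 is a Tuesday.
The range spans 365 days (inclusive of both endpoints).
365 = 7 × 52 + 1, so there are 52 full weeks plus 1 extra day.
Each full week contributes one Thursday: 52 so far.
The 1 extra day is Tuesday — none qualify.
Total: 52 + 0 = 52.

52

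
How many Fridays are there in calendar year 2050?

52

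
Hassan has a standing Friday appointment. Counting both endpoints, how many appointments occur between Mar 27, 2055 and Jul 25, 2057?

Mar 27, 2055 is a Saturday.
That's 852 days from start to end, counting both.
852 = 7 × 121 + 5, so there are 121 full weeks plus 5 extra days.
Each full week contributes one Friday: 121 so far.
The 5 extra days are Sat, Sun, Mon, Tue, Wed — none qualify.
Total: 121 + 0 = 121.

121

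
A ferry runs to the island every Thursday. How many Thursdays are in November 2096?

2096-11-01 is a Thursday.
That's 30 days from start to end, counting both.
30 = 7 × 4 + 2, so there are 4 full weeks plus 2 extra days.
Each full week contributes one Thursday: 4 so far.
The 2 extra days are Thursday, Friday — 1 of them qualifies.
Total: 4 + 1 = 5.

5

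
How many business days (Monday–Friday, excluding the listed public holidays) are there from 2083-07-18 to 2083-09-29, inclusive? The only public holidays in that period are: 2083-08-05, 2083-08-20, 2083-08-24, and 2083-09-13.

49 business days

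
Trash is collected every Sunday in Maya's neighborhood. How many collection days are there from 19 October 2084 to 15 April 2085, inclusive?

19 October 2084 is a Thursday.
From 19 October 2084 to 15 April 2085 is 179 days inclusive.
179 = 7 × 25 + 4, so there are 25 full weeks plus 4 extra days.
Each full week contributes one Sunday: 25 so far.
The 4 extra days are Thursday, Friday, Saturday, Sunday — 1 of them qualifies.
Total: 25 + 1 = 26.

26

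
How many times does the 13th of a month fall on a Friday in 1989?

2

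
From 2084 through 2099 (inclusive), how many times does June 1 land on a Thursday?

2

Day of week of June 1 in each year:
2084: Thu ✓, 2085: Fri, 2086: Sat, 2087: Sun, 2088: Tue, 2089: Wed, 2090: Thu ✓, 2091: Fri, 2092: Sun, 2093: Mon, 2094: Tue, 2095: Wed, 2096: Fri, 2097: Sat, 2098: Sun, 2099: Mon
Thursdays: 2084, 2090.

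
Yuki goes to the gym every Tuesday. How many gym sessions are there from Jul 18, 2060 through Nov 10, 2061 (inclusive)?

Jul 18, 2060 is a Sunday.
The range spans 481 days (inclusive of both endpoints).
481 = 7 × 68 + 5, so there are 68 full weeks plus 5 extra days.
Each full week contributes one Tuesday: 68 so far.
The 5 extra days are Sun, Mon, Tue, Wed, Thu — 1 of them qualifies.
Total: 68 + 1 = 69.

69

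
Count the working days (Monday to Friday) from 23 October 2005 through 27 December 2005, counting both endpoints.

47 weekdays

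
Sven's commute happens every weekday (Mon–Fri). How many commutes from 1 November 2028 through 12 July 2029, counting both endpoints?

182 weekdays

1 November 2028 is a Wednesday.
From 1 November 2028 to 12 July 2029 is 254 days inclusive.
254 = 7 × 36 + 2, so there are 36 full weeks plus 2 extra days.
Each full week contributes 5 weekdays (Mon–Fri): 36 × 5 = 180.
The 2 extra days are Wed, Thu — 2 of them qualify.
Total: 180 + 2 = 182.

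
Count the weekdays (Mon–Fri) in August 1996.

1996-08-01 is a Thursday.
That's 31 days from start to end, counting both.
31 = 7 × 4 + 3, so there are 4 full weeks plus 3 extra days.
Each full week contributes 5 weekdays (Mon–Fri): 4 × 5 = 20.
The 3 extra days are Thu, Fri, Sat — 2 of them qualify.
Total: 20 + 2 = 22.

22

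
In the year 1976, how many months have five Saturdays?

4

A month has five Saturdays exactly when Saturday falls within its first (length − 28) days.
Jan: 31 days, starts Thu → 5 of Thu, Fri, Sat ✓
Feb: 29 days, starts Sun → 5 of Sun
Mar: 31 days, starts Mon → 5 of Mon, Tue, Wed
Apr: 30 days, starts Thu → 5 of Thu, Fri
May: 31 days, starts Sat → 5 of Sat, Sun, Mon ✓
Jun: 30 days, starts Tue → 5 of Tue, Wed
Jul: 31 days, starts Thu → 5 of Thu, Fri, Sat ✓
Aug: 31 days, starts Sun → 5 of Sun, Mon, Tue
Sep: 30 days, starts Wed → 5 of Wed, Thu
Oct: 31 days, starts Fri → 5 of Fri, Sat, Sun ✓
Nov: 30 days, starts Mon → 5 of Mon, Tue
Dec: 31 days, starts Wed → 5 of Wed, Thu, Fri
Months with five Saturdays: Jan, May, Jul, Oct.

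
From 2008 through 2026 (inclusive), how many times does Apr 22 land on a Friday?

Day of week of April 22 in each year:
2008: Tue, 2009: Wed, 2010: Thu, 2011: Fri ✓, 2012: Sun, 2013: Mon, 2014: Tue, 2015: Wed, 2016: Fri ✓, 2017: Sat, 2018: Sun, 2019: Mon, 2020: Wed, 2021: Thu, 2022: Fri ✓, 2023: Sat, 2024: Mon, 2025: Tue, 2026: Wed
Fridays: 2011, 2016, 2022.

3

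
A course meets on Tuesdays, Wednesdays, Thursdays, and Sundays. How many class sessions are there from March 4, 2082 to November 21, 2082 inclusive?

March 4, 2082 is a Wednesday.
That's 263 days from start to end, counting both.
263 = 7 × 37 + 4, so there are 37 full weeks plus 4 extra days.
Each full week contributes 4 days from the set (Tue, Wed, Thu, Sun): 37 × 4 = 148.
The 4 extra days are Wednesday, Thursday, Friday, Saturday — 2 of them qualify.
Total: 148 + 2 = 150.

150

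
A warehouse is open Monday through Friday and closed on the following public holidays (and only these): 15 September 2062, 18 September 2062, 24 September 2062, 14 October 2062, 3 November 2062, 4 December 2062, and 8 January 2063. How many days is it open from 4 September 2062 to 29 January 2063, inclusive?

4 September 2062 is a Monday.
From 4 September 2062 to 29 January 2063 is 148 days inclusive.
148 = 7 × 21 + 1, so there are 21 full weeks plus 1 extra day.
Each full week contributes 5 weekdays (Mon–Fri): 21 × 5 = 105.
The 1 extra day is Mon — 1 of them qualifies.
Total: 105 + 1 = 106.
Holidays: 15 September 2062 (Fri); 18 September 2062 (Mon); 24 September 2062 (Sun); 14 October 2062 (Sat); 3 November 2062 (Fri); 4 December 2062 (Mon); 8 January 2063 (Mon).
5 of the 7 holidays fall on weekdays; the rest are weekends and were already excluded.
Business days: 106 − 5 = 101.

101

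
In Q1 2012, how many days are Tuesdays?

1 January 2012 is a Sunday.
From 1 January 2012 to 31 March 2012 is 91 days inclusive.
91 = 7 × 13, so the span is exactly 13 full weeks.
Each full week contributes one Tuesday: 13 so far.
Total: 13.

13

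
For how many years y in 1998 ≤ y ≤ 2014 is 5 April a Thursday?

3

Day of week of April 5 in each year:
1998: Sun, 1999: Mon, 2000: Wed, 2001: Thu ✓, 2002: Fri, 2003: Sat, 2004: Mon, 2005: Tue, 2006: Wed, 2007: Thu ✓, 2008: Sat, 2009: Sun, 2010: Mon, 2011: Tue, 2012: Thu ✓, 2013: Fri, 2014: Sat
Thursdays: 2001, 2007, 2012.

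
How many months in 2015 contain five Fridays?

4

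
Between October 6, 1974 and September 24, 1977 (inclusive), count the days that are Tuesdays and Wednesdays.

310

October 6, 1974 is a Sunday.
From October 6, 1974 to September 24, 1977 is 1085 days inclusive.
1085 = 7 × 155, so the span is exactly 155 full weeks.
Each full week contributes 2 days from the set (Tue, Wed): 155 × 2 = 310.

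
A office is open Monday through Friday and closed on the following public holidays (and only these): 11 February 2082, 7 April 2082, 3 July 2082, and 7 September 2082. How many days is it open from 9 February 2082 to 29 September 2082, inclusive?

9 February 2082 is a Monday.
The range spans 233 days (inclusive of both endpoints).
233 = 7 × 33 + 2, so there are 33 full weeks plus 2 extra days.
Each full week contributes 5 weekdays (Mon–Fri): 33 × 5 = 165.
The 2 extra days are Monday, Tuesday — 2 of them qualify.
Total: 165 + 2 = 167.
Holidays: 11 February 2082 (Wed); 7 April 2082 (Tue); 3 July 2082 (Fri); 7 September 2082 (Mon).
All 4 holidays fall on weekdays, so subtract 4.
Business days: 167 − 4 = 163.

163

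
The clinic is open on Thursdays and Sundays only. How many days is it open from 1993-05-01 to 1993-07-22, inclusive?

1993-05-01 is a Saturday.
The range spans 83 days (inclusive of both endpoints).
83 = 7 × 11 + 6, so there are 11 full weeks plus 6 extra days.
Each full week contributes 2 days from the set (Thu, Sun): 11 × 2 = 22.
The 6 extra days are Sat, Sun, Mon, Tue, Wed, Thu — 2 of them qualify.
Total: 22 + 2 = 24.

24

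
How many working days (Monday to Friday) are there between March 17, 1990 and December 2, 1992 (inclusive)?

708 weekdays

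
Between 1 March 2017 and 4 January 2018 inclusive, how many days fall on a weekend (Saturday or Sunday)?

1 March 2017 is a Wednesday.
The range spans 310 days (inclusive of both endpoints).
310 = 7 × 44 + 2, so there are 44 full weeks plus 2 extra days.
Each full week contributes 2 weekend days (Sat, Sun): 44 × 2 = 88.
The 2 extra days are Wednesday, Thursday — none qualify.
Total: 88 + 0 = 88.

88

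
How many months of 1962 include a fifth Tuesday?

A month has five Tuesdays exactly when Tuesday falls within its first (length − 28) days.
Jan: 31 days, starts Mon → 5 of Mon, Tue, Wed ✓
Feb: 28 days, starts Thu → 5 of (none)
Mar: 31 days, starts Thu → 5 of Thu, Fri, Sat
Apr: 30 days, starts Sun → 5 of Sun, Mon
May: 31 days, starts Tue → 5 of Tue, Wed, Thu ✓
Jun: 30 days, starts Fri → 5 of Fri, Sat
Jul: 31 days, starts Sun → 5 of Sun, Mon, Tue ✓
Aug: 31 days, starts Wed → 5 of Wed, Thu, Fri
Sep: 30 days, starts Sat → 5 of Sat, Sun
Oct: 31 days, starts Mon → 5 of Mon, Tue, Wed ✓
Nov: 30 days, starts Thu → 5 of Thu, Fri
Dec: 31 days, starts Sat → 5 of Sat, Sun, Mon
Months with five Tuesdays: Jan, May, Jul, Oct.

4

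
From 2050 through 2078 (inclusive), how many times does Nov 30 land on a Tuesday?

4

Day of week of November 30 in each year:
2050: Wed, 2051: Thu, 2052: Sat, 2053: Sun, 2054: Mon, 2055: Tue ✓, 2056: Thu, 2057: Fri, 2058: Sat, 2059: Sun, 2060: Tue ✓, 2061: Wed, 2062: Thu, 2063: Fri, 2064: Sun, 2065: Mon, 2066: Tue ✓, 2067: Wed, 2068: Fri, 2069: Sat, 2070: Sun, 2071: Mon, 2072: Wed, 2073: Thu, 2074: Fri, 2075: Sat, 2076: Mon, 2077: Tue ✓, 2078: Wed
Tuesdays: 2055, 2060, 2066, 2077.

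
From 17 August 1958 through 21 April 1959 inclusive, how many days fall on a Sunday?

36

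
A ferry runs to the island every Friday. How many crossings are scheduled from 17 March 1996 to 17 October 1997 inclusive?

83

17 March 1996 is a Sunday.
That's 580 days from start to end, counting both.
580 = 7 × 82 + 6, so there are 82 full weeks plus 6 extra days.
Each full week contributes one Friday: 82 so far.
The 6 extra days are Sun, Mon, Tue, Wed, Thu, Fri — 1 of them qualifies.
Total: 82 + 1 = 83.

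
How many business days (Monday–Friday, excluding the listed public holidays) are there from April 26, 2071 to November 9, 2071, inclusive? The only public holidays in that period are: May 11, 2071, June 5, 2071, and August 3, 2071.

138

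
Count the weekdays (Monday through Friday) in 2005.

260

1 January 2005 is a Saturday.
From 1 January 2005 to 31 December 2005 is 365 days inclusive.
365 = 7 × 52 + 1, so there are 52 full weeks plus 1 extra day.
Each full week contributes 5 weekdays (Mon–Fri): 52 × 5 = 260.
The 1 extra day is Saturday — none qualify.
Total: 260 + 0 = 260.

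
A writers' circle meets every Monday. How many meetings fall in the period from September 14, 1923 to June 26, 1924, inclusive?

September 14, 1923 is a Friday.
From September 14, 1923 to June 26, 1924 is 287 days inclusive.
287 = 7 × 41, so the span is exactly 41 full weeks.
Each full week contributes one Monday: 41 so far.
Total: 41.

41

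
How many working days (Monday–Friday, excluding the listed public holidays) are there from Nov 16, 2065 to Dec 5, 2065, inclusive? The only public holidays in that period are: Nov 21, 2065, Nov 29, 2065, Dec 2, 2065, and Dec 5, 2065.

14 working days

Nov 16, 2065 is a Monday.
From Nov 16, 2065 to Dec 5, 2065 is 20 days inclusive.
20 = 7 × 2 + 6, so there are 2 full weeks plus 6 extra days.
Each full week contributes 5 weekdays (Mon–Fri): 2 × 5 = 10.
The 6 extra days are Monday, Tuesday, Wednesday, Thursday, Friday, Saturday — 5 of them qualify.
Total: 10 + 5 = 15.
Holidays: Nov 21, 2065 (Sat); Nov 29, 2065 (Sun); Dec 2, 2065 (Wed); Dec 5, 2065 (Sat).
1 of the 4 holidays fall on weekdays; the rest are weekends and were already excluded.
Business days: 15 − 1 = 14.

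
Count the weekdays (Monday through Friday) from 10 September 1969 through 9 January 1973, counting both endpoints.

870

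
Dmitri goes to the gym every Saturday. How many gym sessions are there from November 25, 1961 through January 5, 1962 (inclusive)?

6

November 25, 1961 is a Saturday.
That's 42 days from start to end, counting both.
42 = 7 × 6, so the span is exactly 6 full weeks.
Each full week contributes one Saturday: 6 so far.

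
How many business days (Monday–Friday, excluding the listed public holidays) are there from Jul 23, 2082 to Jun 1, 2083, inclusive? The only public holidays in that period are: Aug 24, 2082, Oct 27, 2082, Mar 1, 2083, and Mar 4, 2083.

Jul 23, 2082 is a Thursday.
That's 314 days from start to end, counting both.
314 = 7 × 44 + 6, so there are 44 full weeks plus 6 extra days.
Each full week contributes 5 weekdays (Mon–Fri): 44 × 5 = 220.
The 6 extra days are Thu, Fri, Sat, Sun, Mon, Tue — 4 of them qualify.
Total: 220 + 4 = 224.
Holidays: Aug 24, 2082 (Mon); Oct 27, 2082 (Tue); Mar 1, 2083 (Mon); Mar 4, 2083 (Thu).
All 4 holidays fall on weekdays, so subtract 4.
Business days: 224 − 4 = 220.

220 business days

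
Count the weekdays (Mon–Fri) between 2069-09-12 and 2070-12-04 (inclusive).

321 weekdays

2069-09-12 is a Thursday.
That's 449 days from start to end, counting both.
449 = 7 × 64 + 1, so there are 64 full weeks plus 1 extra day.
Each full week contributes 5 weekdays (Mon–Fri): 64 × 5 = 320.
The 1 extra day is Thursday — 1 of them qualifies.
Total: 320 + 1 = 321.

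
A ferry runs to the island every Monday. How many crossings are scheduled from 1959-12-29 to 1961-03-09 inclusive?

1959-12-29 is a Tuesday.
The range spans 437 days (inclusive of both endpoints).
437 = 7 × 62 + 3, so there are 62 full weeks plus 3 extra days.
Each full week contributes one Monday: 62 so far.
The 3 extra days are Tuesday, Wednesday, Thursday — none qualify.
Total: 62 + 0 = 62.

62 Mondays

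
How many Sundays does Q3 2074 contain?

14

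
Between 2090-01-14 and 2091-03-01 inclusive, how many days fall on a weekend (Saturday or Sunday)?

2090-01-14 is a Saturday.
From 2090-01-14 to 2091-03-01 is 412 days inclusive.
412 = 7 × 58 + 6, so there are 58 full weeks plus 6 extra days.
Each full week contributes 2 weekend days (Sat, Sun): 58 × 2 = 116.
The 6 extra days are Saturday, Sunday, Monday, Tuesday, Wednesday, Thursday — 2 of them qualify.
Total: 116 + 2 = 118.

118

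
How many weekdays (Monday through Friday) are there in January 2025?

23

Jan 1, 2025 is a Wednesday.
That's 31 days from start to end, counting both.
31 = 7 × 4 + 3, so there are 4 full weeks plus 3 extra days.
Each full week contributes 5 weekdays (Mon–Fri): 4 × 5 = 20.
The 3 extra days are Wednesday, Thursday, Friday — 3 of them qualify.
Total: 20 + 3 = 23.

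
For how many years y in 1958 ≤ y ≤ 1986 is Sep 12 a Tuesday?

Day of week of September 12 in each year:
1958: Fri, 1959: Sat, 1960: Mon, 1961: Tue ✓, 1962: Wed, 1963: Thu, 1964: Sat, 1965: Sun, 1966: Mon, 1967: Tue ✓, 1968: Thu, 1969: Fri, 1970: Sat, 1971: Sun, 1972: Tue ✓, 1973: Wed, 1974: Thu, 1975: Fri, 1976: Sun, 1977: Mon, 1978: Tue ✓, 1979: Wed, 1980: Fri, 1981: Sat, 1982: Sun, 1983: Mon, 1984: Wed, 1985: Thu, 1986: Fri
Tuesdays: 1961, 1967, 1972, 1978.

4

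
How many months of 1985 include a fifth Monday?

4

A month has five Mondays exactly when Monday falls within its first (length − 28) days.
Jan: 31 days, starts Tue → 5 of Tue, Wed, Thu
Feb: 28 days, starts Fri → 5 of (none)
Mar: 31 days, starts Fri → 5 of Fri, Sat, Sun
Apr: 30 days, starts Mon → 5 of Mon, Tue ✓
May: 31 days, starts Wed → 5 of Wed, Thu, Fri
Jun: 30 days, starts Sat → 5 of Sat, Sun
Jul: 31 days, starts Mon → 5 of Mon, Tue, Wed ✓
Aug: 31 days, starts Thu → 5 of Thu, Fri, Sat
Sep: 30 days, starts Sun → 5 of Sun, Mon ✓
Oct: 31 days, starts Tue → 5 of Tue, Wed, Thu
Nov: 30 days, starts Fri → 5 of Fri, Sat
Dec: 31 days, starts Sun → 5 of Sun, Mon, Tue ✓
Months with five Mondays: Apr, Jul, Sep, Dec.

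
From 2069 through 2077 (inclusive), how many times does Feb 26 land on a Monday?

Day of week of February 26 in each year:
2069: Tue, 2070: Wed, 2071: Thu, 2072: Fri, 2073: Sun, 2074: Mon ✓, 2075: Tue, 2076: Wed, 2077: Fri
Mondays: 2074.

1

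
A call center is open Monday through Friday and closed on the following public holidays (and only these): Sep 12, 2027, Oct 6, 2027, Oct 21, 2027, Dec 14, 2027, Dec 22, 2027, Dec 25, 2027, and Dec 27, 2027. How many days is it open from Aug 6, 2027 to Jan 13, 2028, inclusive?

Aug 6, 2027 is a Friday.
The range spans 161 days (inclusive of both endpoints).
161 = 7 × 23, so the span is exactly 23 full weeks.
Each full week contributes 5 weekdays (Mon–Fri): 23 × 5 = 115.
Holidays: Sep 12, 2027 (Sun); Oct 6, 2027 (Wed); Oct 21, 2027 (Thu); Dec 14, 2027 (Tue); Dec 22, 2027 (Wed); Dec 25, 2027 (Sat); Dec 27, 2027 (Mon).
5 of the 7 holidays fall on weekdays; the rest are weekends and were already excluded.
Business days: 115 − 5 = 110.

110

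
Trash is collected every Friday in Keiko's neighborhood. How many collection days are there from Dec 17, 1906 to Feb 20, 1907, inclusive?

9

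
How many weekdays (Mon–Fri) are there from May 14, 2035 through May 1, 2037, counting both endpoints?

May 14, 2035 is a Monday.
That's 719 days from start to end, counting both.
719 = 7 × 102 + 5, so there are 102 full weeks plus 5 extra days.
Each full week contributes 5 weekdays (Mon–Fri): 102 × 5 = 510.
The 5 extra days are Monday, Tuesday, Wednesday, Thursday, Friday — 5 of them qualify.
Total: 510 + 5 = 515.

515 weekdays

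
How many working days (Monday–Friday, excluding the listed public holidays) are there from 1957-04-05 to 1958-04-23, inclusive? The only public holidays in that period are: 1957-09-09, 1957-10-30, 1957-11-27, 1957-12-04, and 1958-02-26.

269 working days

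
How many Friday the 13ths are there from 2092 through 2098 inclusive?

12

Friday-the-13ths by year:
2092: Jun
2093: Feb, Mar, Nov
2094: Aug
2095: May
2096: Jan, Apr, Jul
2097: Sep, Dec
2098: Jun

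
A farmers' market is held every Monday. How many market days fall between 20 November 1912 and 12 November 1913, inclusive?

20 November 1912 is a Wednesday.
From 20 November 1912 to 12 November 1913 is 358 days inclusive.
358 = 7 × 51 + 1, so there are 51 full weeks plus 1 extra day.
Each full week contributes one Monday: 51 so far.
The 1 extra day is Wednesday — none qualify.
Total: 51 + 0 = 51.

51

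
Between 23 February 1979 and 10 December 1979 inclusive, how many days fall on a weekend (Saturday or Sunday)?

84

23 February 1979 is a Friday.
That's 291 days from start to end, counting both.
291 = 7 × 41 + 4, so there are 41 full weeks plus 4 extra days.
Each full week contributes 2 weekend days (Sat, Sun): 41 × 2 = 82.
The 4 extra days are Friday, Saturday, Sunday, Monday — 2 of them qualify.
Total: 82 + 2 = 84.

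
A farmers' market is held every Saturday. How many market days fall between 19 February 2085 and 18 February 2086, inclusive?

19 February 2085 is a Monday.
The range spans 365 days (inclusive of both endpoints).
365 = 7 × 52 + 1, so there are 52 full weeks plus 1 extra day.
Each full week contributes one Saturday: 52 so far.
The 1 extra day is Mon — none qualify.
Total: 52 + 0 = 52.

52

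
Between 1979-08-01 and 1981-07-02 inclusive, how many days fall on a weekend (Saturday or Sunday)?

1979-08-01 is a Wednesday.
That's 702 days from start to end, counting both.
702 = 7 × 100 + 2, so there are 100 full weeks plus 2 extra days.
Each full week contributes 2 weekend days (Sat, Sun): 100 × 2 = 200.
The 2 extra days are Wed, Thu — none qualify.
Total: 200 + 0 = 200.

200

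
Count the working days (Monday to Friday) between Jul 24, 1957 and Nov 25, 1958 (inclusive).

350 weekdays

Jul 24, 1957 is a Wednesday.
From Jul 24, 1957 to Nov 25, 1958 is 490 days inclusive.
490 = 7 × 70, so the span is exactly 70 full weeks.
Each full week contributes 5 weekdays (Mon–Fri): 70 × 5 = 350.
Total: 350.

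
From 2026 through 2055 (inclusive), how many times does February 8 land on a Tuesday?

4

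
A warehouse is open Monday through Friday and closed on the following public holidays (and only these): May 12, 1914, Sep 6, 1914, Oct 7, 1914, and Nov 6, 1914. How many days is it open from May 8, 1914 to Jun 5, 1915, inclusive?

May 8, 1914 is a Friday.
The range spans 394 days (inclusive of both endpoints).
394 = 7 × 56 + 2, so there are 56 full weeks plus 2 extra days.
Each full week contributes 5 weekdays (Mon–Fri): 56 × 5 = 280.
The 2 extra days are Fri, Sat — 1 of them qualifies.
Total: 280 + 1 = 281.
Holidays: May 12, 1914 (Tue); Sep 6, 1914 (Sun); Oct 7, 1914 (Wed); Nov 6, 1914 (Fri).
3 of the 4 holidays fall on weekdays; the rest are weekends and were already excluded.
Business days: 281 − 3 = 278.

278 business days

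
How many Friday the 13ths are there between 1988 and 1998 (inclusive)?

Friday-the-13ths by year:
1988: May
1989: Jan, Oct
1990: Apr, Jul
1991: Sep, Dec
1992: Mar, Nov
1993: Aug
1994: May
1995: Jan, Oct
1996: Sep, Dec
1997: Jun
1998: Feb, Mar, Nov

19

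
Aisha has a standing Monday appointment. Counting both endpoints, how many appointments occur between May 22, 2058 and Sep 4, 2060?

May 22, 2058 is a Wednesday.
The range spans 837 days (inclusive of both endpoints).
837 = 7 × 119 + 4, so there are 119 full weeks plus 4 extra days.
Each full week contributes one Monday: 119 so far.
The 4 extra days are Wed, Thu, Fri, Sat — none qualify.
Total: 119 + 0 = 119.

119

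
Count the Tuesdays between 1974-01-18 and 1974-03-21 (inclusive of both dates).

9 Tuesdays

1974-01-18 is a Friday.
That's 63 days from start to end, counting both.
63 = 7 × 9, so the span is exactly 9 full weeks.
Each full week contributes one Tuesday: 9 so far.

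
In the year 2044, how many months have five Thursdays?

A month has five Thursdays exactly when Thursday falls within its first (length − 28) days.
Jan: 31 days, starts Fri → 5 of Fri, Sat, Sun
Feb: 29 days, starts Mon → 5 of Mon
Mar: 31 days, starts Tue → 5 of Tue, Wed, Thu ✓
Apr: 30 days, starts Fri → 5 of Fri, Sat
May: 31 days, starts Sun → 5 of Sun, Mon, Tue
Jun: 30 days, starts Wed → 5 of Wed, Thu ✓
Jul: 31 days, starts Fri → 5 of Fri, Sat, Sun
Aug: 31 days, starts Mon → 5 of Mon, Tue, Wed
Sep: 30 days, starts Thu → 5 of Thu, Fri ✓
Oct: 31 days, starts Sat → 5 of Sat, Sun, Mon
Nov: 30 days, starts Tue → 5 of Tue, Wed
Dec: 31 days, starts Thu → 5 of Thu, Fri, Sat ✓
Months with five Thursdays: Mar, Jun, Sep, Dec.

4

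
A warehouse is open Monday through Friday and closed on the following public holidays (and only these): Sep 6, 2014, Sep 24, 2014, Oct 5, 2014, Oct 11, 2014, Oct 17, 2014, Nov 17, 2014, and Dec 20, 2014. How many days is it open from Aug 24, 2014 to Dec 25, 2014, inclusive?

86 business days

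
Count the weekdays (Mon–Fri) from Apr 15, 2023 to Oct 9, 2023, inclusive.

Apr 15, 2023 is a Saturday.
That's 178 days from start to end, counting both.
178 = 7 × 25 + 3, so there are 25 full weeks plus 3 extra days.
Each full week contributes 5 weekdays (Mon–Fri): 25 × 5 = 125.
The 3 extra days are Saturday, Sunday, Monday — 1 of them qualifies.
Total: 125 + 1 = 126.

126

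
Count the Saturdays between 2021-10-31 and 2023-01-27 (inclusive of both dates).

64

2021-10-31 is a Sunday.
That's 454 days from start to end, counting both.
454 = 7 × 64 + 6, so there are 64 full weeks plus 6 extra days.
Each full week contributes one Saturday: 64 so far.
The 6 extra days are Sunday, Monday, Tuesday, Wednesday, Thursday, Friday — none qualify.
Total: 64 + 0 = 64.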